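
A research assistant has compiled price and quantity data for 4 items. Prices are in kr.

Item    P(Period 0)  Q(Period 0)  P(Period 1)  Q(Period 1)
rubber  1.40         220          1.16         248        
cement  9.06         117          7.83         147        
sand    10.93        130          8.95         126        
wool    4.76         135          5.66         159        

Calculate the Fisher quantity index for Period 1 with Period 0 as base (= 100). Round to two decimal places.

111.49

Laspeyres component (base-period weights):
ΣP(Period 0)Q(Period 1) = 1.40×248 + 9.06×147 + 10.93×126 + 4.76×159 = 347.2 + 1331.82 + 1377.18 + 756.84 = 3813.04
ΣP(Period 0)Q(Period 0) = 1.40×220 + 9.06×117 + 10.93×130 + 4.76×135 = 308 + 1060.02 + 1420.9 + 642.6 = 3431.52
L = 3813.04 / 3431.52 × 100 = 111.1181
Paasche component (current-period weights):
ΣP(Period 1)Q(Period 1) = 1.16×248 + 7.83×147 + 8.95×126 + 5.66×159 = 287.68 + 1151.01 + 1127.7 + 899.94 = 3466.33
ΣP(Period 1)Q(Period 0) = 1.16×220 + 7.83×117 + 8.95×130 + 5.66×135 = 255.2 + 916.11 + 1163.5 + 764.1 = 3098.91
P = 3466.33 / 3098.91 × 100 = 111.8564
Fisher = √(L × P) = √(111.1181 × 111.8564) = 111.4867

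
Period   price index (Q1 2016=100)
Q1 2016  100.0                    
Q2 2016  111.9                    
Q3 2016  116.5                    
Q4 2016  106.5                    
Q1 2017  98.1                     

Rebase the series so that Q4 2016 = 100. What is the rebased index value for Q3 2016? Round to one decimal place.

Rebased(Q3 2016) = 116.5 / 106.5 × 100 = 109.3897

109.4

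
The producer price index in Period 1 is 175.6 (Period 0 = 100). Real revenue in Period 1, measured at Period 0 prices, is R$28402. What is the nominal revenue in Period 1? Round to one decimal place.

Nominal = Real × (Index/100) = 28402 × (175.6/100)
        = 28402 × 1.756 = 49873.9120

49873.9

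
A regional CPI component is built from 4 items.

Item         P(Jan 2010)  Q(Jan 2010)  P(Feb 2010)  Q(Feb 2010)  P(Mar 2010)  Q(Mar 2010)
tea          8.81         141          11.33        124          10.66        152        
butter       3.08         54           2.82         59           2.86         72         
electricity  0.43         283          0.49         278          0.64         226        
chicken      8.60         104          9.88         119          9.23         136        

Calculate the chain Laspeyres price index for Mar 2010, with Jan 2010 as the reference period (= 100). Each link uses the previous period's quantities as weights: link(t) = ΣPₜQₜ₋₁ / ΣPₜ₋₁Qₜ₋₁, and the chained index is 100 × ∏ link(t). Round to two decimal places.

115.41

Link Jan 2010→Feb 2010:
ΣP(Feb 2010)Q(Jan 2010) = 11.33×141 + 2.82×54 + 0.49×283 + 9.88×104 = 1597.53 + 152.28 + 138.67 + 1027.52 = 2916
ΣP(Jan 2010)Q(Jan 2010) = 8.81×141 + 3.08×54 + 0.43×283 + 8.60×104 = 1242.21 + 166.32 + 121.69 + 894.4 = 2424.62
link = 2916/2424.62 = 1.202663
Link Feb 2010→Mar 2010:
ΣP(Mar 2010)Q(Feb 2010) = 10.66×124 + 2.86×59 + 0.64×278 + 9.23×119 = 1321.84 + 168.74 + 177.92 + 1098.37 = 2766.87
ΣP(Feb 2010)Q(Feb 2010) = 11.33×124 + 2.82×59 + 0.49×278 + 9.88×119 = 1404.92 + 166.38 + 136.22 + 1175.72 = 2883.24
link = 2766.87/2883.24 = 0.959639
Chained index = 100 × 1.202663 × 0.959639 = 115.4122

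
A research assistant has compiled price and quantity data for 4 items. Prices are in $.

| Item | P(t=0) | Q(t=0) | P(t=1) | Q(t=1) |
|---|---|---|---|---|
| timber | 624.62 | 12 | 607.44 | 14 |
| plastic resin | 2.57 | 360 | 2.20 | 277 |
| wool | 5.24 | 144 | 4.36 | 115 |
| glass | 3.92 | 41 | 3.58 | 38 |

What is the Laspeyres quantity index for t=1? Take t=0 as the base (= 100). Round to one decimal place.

109.3

Laspeyres quantity index uses base-period prices as weights.
ΣP(t=0)·Q(t=1) = 624.62×14 + 2.57×277 + 5.24×115 + 3.92×38 = 8744.68 + 711.89 + 602.6 + 148.96 = 10208.13
ΣP(t=0)·Q(t=0) = 624.62×12 + 2.57×360 + 5.24×144 + 3.92×41 = 7495.44 + 925.2 + 754.56 + 160.72 = 9335.92
Index = 10208.13 / 9335.92 × 100 = 109.3425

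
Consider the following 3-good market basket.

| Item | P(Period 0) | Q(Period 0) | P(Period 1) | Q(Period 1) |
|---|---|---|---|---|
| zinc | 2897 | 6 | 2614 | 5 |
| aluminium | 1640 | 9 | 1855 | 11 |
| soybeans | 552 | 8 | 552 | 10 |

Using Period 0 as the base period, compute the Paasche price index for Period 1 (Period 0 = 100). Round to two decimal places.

Paasche price index uses current-period quantities as weights.
ΣP(Period 1)·Q(Period 1) = 2614×5 + 1855×11 + 552×10 = 13070 + 20405 + 5520 = 38995
ΣP(Period 0)·Q(Period 1) = 2897×5 + 1640×11 + 552×10 = 14485 + 18040 + 5520 = 38045
Index = 38995 / 38045 × 100 = 102.4970

102.50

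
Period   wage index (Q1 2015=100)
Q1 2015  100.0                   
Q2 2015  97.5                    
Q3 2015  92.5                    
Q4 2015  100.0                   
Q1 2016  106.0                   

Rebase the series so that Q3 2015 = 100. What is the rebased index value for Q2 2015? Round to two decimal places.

105.41

Rebased(Q2 2015) = 97.5 / 92.5 × 100 = 105.4054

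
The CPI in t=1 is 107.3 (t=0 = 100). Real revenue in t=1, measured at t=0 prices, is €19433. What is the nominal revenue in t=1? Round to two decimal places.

20851.61

Nominal = Real × (Index/100) = 19433 × (107.3/100)
        = 19433 × 1.073 = 20851.6090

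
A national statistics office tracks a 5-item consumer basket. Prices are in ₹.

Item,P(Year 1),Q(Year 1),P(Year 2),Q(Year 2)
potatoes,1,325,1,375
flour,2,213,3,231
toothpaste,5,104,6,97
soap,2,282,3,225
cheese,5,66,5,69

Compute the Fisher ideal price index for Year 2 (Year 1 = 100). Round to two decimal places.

126.89

Laspeyres component (base-period weights):
ΣP(Year 2)Q(Year 1) = 1×325 + 3×213 + 6×104 + 3×282 + 5×66 = 325 + 639 + 624 + 846 + 330 = 2764
ΣP(Year 1)Q(Year 1) = 1×325 + 2×213 + 5×104 + 2×282 + 5×66 = 325 + 426 + 520 + 564 + 330 = 2165
L = 2764 / 2165 × 100 = 127.6674
Paasche component (current-period weights):
ΣP(Year 2)Q(Year 2) = 1×375 + 3×231 + 6×97 + 3×225 + 5×69 = 375 + 693 + 582 + 675 + 345 = 2670
ΣP(Year 1)Q(Year 2) = 1×375 + 2×231 + 5×97 + 2×225 + 5×69 = 375 + 462 + 485 + 450 + 345 = 2117
P = 2670 / 2117 × 100 = 126.1219
Fisher = √(L × P) = √(127.6674 × 126.1219) = 126.8923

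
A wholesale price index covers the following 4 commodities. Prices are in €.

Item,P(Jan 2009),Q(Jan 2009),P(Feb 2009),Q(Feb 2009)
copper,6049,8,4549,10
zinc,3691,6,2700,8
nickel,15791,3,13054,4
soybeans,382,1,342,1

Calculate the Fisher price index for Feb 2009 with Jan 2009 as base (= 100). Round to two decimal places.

Laspeyres component (base-period weights):
ΣP(Feb 2009)Q(Jan 2009) = 4549×8 + 2700×6 + 13054×3 + 342×1 = 36392 + 16200 + 39162 + 342 = 92096
ΣP(Jan 2009)Q(Jan 2009) = 6049×8 + 3691×6 + 15791×3 + 382×1 = 48392 + 22146 + 47373 + 382 = 118293
L = 92096 / 118293 × 100 = 77.8541
Paasche component (current-period weights):
ΣP(Feb 2009)Q(Feb 2009) = 4549×10 + 2700×8 + 13054×4 + 342×1 = 45490 + 21600 + 52216 + 342 = 119648
ΣP(Jan 2009)Q(Feb 2009) = 6049×10 + 3691×8 + 15791×4 + 382×1 = 60490 + 29528 + 63164 + 382 = 153564
P = 119648 / 153564 × 100 = 77.9141
Fisher = √(L × P) = √(77.8541 × 77.9141) = 77.8841

77.88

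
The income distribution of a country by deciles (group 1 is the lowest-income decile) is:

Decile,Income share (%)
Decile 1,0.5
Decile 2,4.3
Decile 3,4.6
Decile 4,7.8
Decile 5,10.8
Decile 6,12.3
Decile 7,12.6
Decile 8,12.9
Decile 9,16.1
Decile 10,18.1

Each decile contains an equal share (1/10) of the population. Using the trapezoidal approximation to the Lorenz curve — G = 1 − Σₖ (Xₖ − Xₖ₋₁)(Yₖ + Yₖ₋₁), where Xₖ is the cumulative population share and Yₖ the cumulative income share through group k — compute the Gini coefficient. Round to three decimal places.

0.298

Cumulative income shares Yₖ: 0.0050, 0.0480, 0.0940, 0.1720, 0.2800, 0.4030, 0.5290, 0.6580, 0.8190, 1.0000
Σ (Xₖ−Xₖ₋₁)(Yₖ+Yₖ₋₁) = (1/10)(0.0050+0.0000) + (1/10)(0.0480+0.0050) + (1/10)(0.0940+0.0480) + (1/10)(0.1720+0.0940) + (1/10)(0.2800+0.1720) + (1/10)(0.4030+0.2800) + (1/10)(0.5290+0.4030) + (1/10)(0.6580+0.5290) + (1/10)(0.8190+0.6580) + (1/10)(1.0000+0.8190)
  = 0.0005 + 0.0053 + 0.0142 + 0.0266 + 0.0452 + 0.0683 + 0.0932 + 0.1187 + 0.1477 + 0.1819 = 0.7016
G = 1 − 0.7016 = 0.2984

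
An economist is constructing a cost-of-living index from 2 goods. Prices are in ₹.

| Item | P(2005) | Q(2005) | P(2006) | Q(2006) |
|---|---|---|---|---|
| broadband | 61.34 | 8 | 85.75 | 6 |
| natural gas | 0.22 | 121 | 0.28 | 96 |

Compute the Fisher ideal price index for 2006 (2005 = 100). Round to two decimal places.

Laspeyres component (base-period weights):
ΣP(2006)Q(2005) = 85.75×8 + 0.28×121 = 686 + 33.88 = 719.88
ΣP(2005)Q(2005) = 61.34×8 + 0.22×121 = 490.72 + 26.62 = 517.34
L = 719.88 / 517.34 × 100 = 139.1503
Paasche component (current-period weights):
ΣP(2006)Q(2006) = 85.75×6 + 0.28×96 = 514.5 + 26.88 = 541.38
ΣP(2005)Q(2006) = 61.34×6 + 0.22×96 = 368.04 + 21.12 = 389.16
P = 541.38 / 389.16 × 100 = 139.1150
Fisher = √(L × P) = √(139.1503 × 139.1150) = 139.1326

139.13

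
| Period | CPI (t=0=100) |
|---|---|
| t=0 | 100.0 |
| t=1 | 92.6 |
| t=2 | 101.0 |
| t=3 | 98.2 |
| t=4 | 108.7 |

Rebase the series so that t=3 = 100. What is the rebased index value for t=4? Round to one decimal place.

Rebased(t=4) = 108.7 / 98.2 × 100 = 110.6925

110.7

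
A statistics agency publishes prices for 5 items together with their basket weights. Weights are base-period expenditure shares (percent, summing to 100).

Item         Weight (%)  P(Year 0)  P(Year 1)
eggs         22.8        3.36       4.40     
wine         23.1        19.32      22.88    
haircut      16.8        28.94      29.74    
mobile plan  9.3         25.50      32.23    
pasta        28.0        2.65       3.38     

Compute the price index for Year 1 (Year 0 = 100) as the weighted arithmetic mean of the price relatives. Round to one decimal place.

eggs: 22.8 × (4.40/3.36) = 22.8 × 1.309524 = 29.8571
wine: 23.1 × (22.88/19.32) = 23.1 × 1.184265 = 27.3565
haircut: 16.8 × (29.74/28.94) = 16.8 × 1.027643 = 17.2644
mobile plan: 9.3 × (32.23/25.50) = 9.3 × 1.263922 = 11.7545
pasta: 28.0 × (3.38/2.65) = 28.0 × 1.275472 = 35.7132
Index = Σ wᵢ·(p₁ᵢ/p₀ᵢ) = 29.8571 + 27.3565 + 17.2644 + 11.7545 + 35.7132 = 121.9458

121.9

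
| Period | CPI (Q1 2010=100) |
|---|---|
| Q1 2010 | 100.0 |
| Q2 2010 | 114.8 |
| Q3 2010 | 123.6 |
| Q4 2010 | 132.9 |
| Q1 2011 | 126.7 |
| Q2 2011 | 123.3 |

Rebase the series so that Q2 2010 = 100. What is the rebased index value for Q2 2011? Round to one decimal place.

Rebased(Q2 2011) = 123.3 / 114.8 × 100 = 107.4042

107.4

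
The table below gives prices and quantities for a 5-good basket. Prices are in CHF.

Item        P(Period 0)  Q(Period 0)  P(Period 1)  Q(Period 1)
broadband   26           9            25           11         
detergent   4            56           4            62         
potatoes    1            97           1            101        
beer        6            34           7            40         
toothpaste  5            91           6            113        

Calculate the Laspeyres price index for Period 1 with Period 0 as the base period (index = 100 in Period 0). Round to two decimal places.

109.56

Laspeyres price index uses base-period quantities as weights.
ΣP(Period 1)·Q(Period 0) = 25×9 + 4×56 + 1×97 + 7×34 + 6×91 = 225 + 224 + 97 + 238 + 546 = 1330
ΣP(Period 0)·Q(Period 0) = 26×9 + 4×56 + 1×97 + 6×34 + 5×91 = 234 + 224 + 97 + 204 + 455 = 1214
Index = 1330 / 1214 × 100 = 109.5552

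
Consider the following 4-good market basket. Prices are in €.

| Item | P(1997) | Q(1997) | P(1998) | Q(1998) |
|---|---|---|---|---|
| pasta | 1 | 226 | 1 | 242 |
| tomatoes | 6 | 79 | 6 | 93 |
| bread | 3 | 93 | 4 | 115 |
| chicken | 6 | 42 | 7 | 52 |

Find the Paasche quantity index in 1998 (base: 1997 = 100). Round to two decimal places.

118.89

Paasche quantity index uses current-period prices as weights.
ΣP(1998)·Q(1998) = 1×242 + 6×93 + 4×115 + 7×52 = 242 + 558 + 460 + 364 = 1624
ΣP(1998)·Q(1997) = 1×226 + 6×79 + 4×93 + 7×42 = 226 + 474 + 372 + 294 = 1366
Index = 1624 / 1366 × 100 = 118.8873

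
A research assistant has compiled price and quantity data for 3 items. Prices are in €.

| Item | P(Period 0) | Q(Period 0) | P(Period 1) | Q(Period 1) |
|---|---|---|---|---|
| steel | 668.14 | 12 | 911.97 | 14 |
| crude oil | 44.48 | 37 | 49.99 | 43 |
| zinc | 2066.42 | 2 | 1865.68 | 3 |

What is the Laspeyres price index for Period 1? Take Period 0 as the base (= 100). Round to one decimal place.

119.8

Laspeyres price index uses base-period quantities as weights.
ΣP(Period 1)·Q(Period 0) = 911.97×12 + 49.99×37 + 1865.68×2 = 10943.64 + 1849.63 + 3731.36 = 16524.63
ΣP(Period 0)·Q(Period 0) = 668.14×12 + 44.48×37 + 2066.42×2 = 8017.68 + 1645.76 + 4132.84 = 13796.28
Index = 16524.63 / 13796.28 × 100 = 119.7760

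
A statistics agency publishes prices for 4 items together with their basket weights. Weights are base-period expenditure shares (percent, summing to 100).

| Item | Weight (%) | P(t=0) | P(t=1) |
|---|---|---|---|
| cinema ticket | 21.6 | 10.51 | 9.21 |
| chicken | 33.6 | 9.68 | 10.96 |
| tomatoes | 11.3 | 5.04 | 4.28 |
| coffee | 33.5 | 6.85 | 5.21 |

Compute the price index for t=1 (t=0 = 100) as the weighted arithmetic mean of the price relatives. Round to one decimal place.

92.0

cinema ticket: 21.6 × (9.21/10.51) = 21.6 × 0.876308 = 18.9283
chicken: 33.6 × (10.96/9.68) = 33.6 × 1.132231 = 38.0430
tomatoes: 11.3 × (4.28/5.04) = 11.3 × 0.849206 = 9.5960
coffee: 33.5 × (5.21/6.85) = 33.5 × 0.760584 = 25.4796
Index = Σ wᵢ·(p₁ᵢ/p₀ᵢ) = 18.9283 + 38.0430 + 9.5960 + 25.4796 = 92.0468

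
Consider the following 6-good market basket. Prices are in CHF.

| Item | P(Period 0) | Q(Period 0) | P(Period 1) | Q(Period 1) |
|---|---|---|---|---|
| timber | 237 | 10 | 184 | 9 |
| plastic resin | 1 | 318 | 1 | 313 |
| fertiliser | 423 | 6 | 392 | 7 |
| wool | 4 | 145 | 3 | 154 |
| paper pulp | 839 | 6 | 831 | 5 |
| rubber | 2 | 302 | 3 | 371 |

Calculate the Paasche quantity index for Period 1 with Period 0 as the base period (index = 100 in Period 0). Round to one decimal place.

96.4

Paasche quantity index uses current-period prices as weights.
ΣP(Period 1)·Q(Period 1) = 184×9 + 1×313 + 392×7 + 3×154 + 831×5 + 3×371 = 1656 + 313 + 2744 + 462 + 4155 + 1113 = 10443
ΣP(Period 1)·Q(Period 0) = 184×10 + 1×318 + 392×6 + 3×145 + 831×6 + 3×302 = 1840 + 318 + 2352 + 435 + 4986 + 906 = 10837
Index = 10443 / 10837 × 100 = 96.3643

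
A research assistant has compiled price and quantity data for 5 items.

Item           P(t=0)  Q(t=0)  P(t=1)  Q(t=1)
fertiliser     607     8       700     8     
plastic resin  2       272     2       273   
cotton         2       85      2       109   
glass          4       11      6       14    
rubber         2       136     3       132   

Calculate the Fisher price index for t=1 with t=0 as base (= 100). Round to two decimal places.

Laspeyres component (base-period weights):
ΣP(t=1)Q(t=0) = 700×8 + 2×272 + 2×85 + 6×11 + 3×136 = 5600 + 544 + 170 + 66 + 408 = 6788
ΣP(t=0)Q(t=0) = 607×8 + 2×272 + 2×85 + 4×11 + 2×136 = 4856 + 544 + 170 + 44 + 272 = 5886
L = 6788 / 5886 × 100 = 115.3245
Paasche component (current-period weights):
ΣP(t=1)Q(t=1) = 700×8 + 2×273 + 2×109 + 6×14 + 3×132 = 5600 + 546 + 218 + 84 + 396 = 6844
ΣP(t=0)Q(t=1) = 607×8 + 2×273 + 2×109 + 4×14 + 2×132 = 4856 + 546 + 218 + 56 + 264 = 5940
P = 6844 / 5940 × 100 = 115.2189
Fisher = √(L × P) = √(115.3245 × 115.2189) = 115.2717

115.27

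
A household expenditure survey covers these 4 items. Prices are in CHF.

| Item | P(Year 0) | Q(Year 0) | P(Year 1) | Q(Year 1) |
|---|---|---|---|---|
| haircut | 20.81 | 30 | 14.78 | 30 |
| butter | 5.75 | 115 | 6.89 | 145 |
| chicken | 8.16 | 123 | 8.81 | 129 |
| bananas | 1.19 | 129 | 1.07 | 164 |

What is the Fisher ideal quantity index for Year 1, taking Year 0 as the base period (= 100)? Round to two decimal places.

111.43

Laspeyres component (base-period weights):
ΣP(Year 0)Q(Year 1) = 20.81×30 + 5.75×145 + 8.16×129 + 1.19×164 = 624.3 + 833.75 + 1052.64 + 195.16 = 2705.85
ΣP(Year 0)Q(Year 0) = 20.81×30 + 5.75×115 + 8.16×123 + 1.19×129 = 624.3 + 661.25 + 1003.68 + 153.51 = 2442.74
L = 2705.85 / 2442.74 × 100 = 110.7711
Paasche component (current-period weights):
ΣP(Year 1)Q(Year 1) = 14.78×30 + 6.89×145 + 8.81×129 + 1.07×164 = 443.4 + 999.05 + 1136.49 + 175.48 = 2754.42
ΣP(Year 1)Q(Year 0) = 14.78×30 + 6.89×115 + 8.81×123 + 1.07×129 = 443.4 + 792.35 + 1083.63 + 138.03 = 2457.41
P = 2754.42 / 2457.41 × 100 = 112.0863
Fisher = √(L × P) = √(110.7711 × 112.0863) = 111.4268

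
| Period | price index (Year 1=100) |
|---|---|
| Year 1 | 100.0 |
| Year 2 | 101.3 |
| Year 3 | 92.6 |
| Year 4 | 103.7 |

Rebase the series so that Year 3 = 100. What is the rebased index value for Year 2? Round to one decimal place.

109.4

Rebased(Year 2) = 101.3 / 92.6 × 100 = 109.3952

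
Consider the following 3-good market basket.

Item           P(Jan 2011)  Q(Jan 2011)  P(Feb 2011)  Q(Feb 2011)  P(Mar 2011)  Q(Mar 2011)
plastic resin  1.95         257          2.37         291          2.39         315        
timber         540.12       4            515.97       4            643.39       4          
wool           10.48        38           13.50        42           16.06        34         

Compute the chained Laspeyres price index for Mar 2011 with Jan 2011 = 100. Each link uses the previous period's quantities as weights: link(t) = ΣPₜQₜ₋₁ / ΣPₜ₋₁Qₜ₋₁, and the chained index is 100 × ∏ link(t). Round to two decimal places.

123.66

Link Jan 2011→Feb 2011:
ΣP(Feb 2011)Q(Jan 2011) = 2.37×257 + 515.97×4 + 13.50×38 = 609.09 + 2063.88 + 513 = 3185.97
ΣP(Jan 2011)Q(Jan 2011) = 1.95×257 + 540.12×4 + 10.48×38 = 501.15 + 2160.48 + 398.24 = 3059.87
link = 3185.97/3059.87 = 1.041211
Link Feb 2011→Mar 2011:
ΣP(Mar 2011)Q(Feb 2011) = 2.39×291 + 643.39×4 + 16.06×42 = 695.49 + 2573.56 + 674.52 = 3943.57
ΣP(Feb 2011)Q(Feb 2011) = 2.37×291 + 515.97×4 + 13.50×42 = 689.67 + 2063.88 + 567 = 3320.55
link = 3943.57/3320.55 = 1.187626
Chained index = 100 × 1.041211 × 1.187626 = 123.6569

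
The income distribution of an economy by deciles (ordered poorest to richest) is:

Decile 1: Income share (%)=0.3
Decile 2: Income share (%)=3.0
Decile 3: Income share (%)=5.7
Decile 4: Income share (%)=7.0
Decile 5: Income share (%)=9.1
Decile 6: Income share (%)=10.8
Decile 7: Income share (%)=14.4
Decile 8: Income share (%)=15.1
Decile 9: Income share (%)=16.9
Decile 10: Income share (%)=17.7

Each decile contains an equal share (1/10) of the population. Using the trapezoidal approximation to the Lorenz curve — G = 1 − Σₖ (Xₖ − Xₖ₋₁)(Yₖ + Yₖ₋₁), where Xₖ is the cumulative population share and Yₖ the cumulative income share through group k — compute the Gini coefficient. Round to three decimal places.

Cumulative income shares Yₖ: 0.0030, 0.0330, 0.0900, 0.1600, 0.2510, 0.3590, 0.5030, 0.6540, 0.8230, 1.0000
Σ (Xₖ−Xₖ₋₁)(Yₖ+Yₖ₋₁) = (1/10)(0.0030+0.0000) + (1/10)(0.0330+0.0030) + (1/10)(0.0900+0.0330) + (1/10)(0.1600+0.0900) + (1/10)(0.2510+0.1600) + (1/10)(0.3590+0.2510) + (1/10)(0.5030+0.3590) + (1/10)(0.6540+0.5030) + (1/10)(0.8230+0.6540) + (1/10)(1.0000+0.8230)
  = 0.0003 + 0.0036 + 0.0123 + 0.0250 + 0.0411 + 0.0610 + 0.0862 + 0.1157 + 0.1477 + 0.1823 = 0.6752
G = 1 − 0.6752 = 0.3248

0.325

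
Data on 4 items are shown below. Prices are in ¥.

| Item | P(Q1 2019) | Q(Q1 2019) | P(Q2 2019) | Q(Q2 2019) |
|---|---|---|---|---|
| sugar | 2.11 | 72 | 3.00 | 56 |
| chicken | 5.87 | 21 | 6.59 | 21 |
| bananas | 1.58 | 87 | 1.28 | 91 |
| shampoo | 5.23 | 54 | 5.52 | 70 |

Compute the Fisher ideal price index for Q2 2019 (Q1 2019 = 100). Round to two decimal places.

108.80

Laspeyres component (base-period weights):
ΣP(Q2 2019)Q(Q1 2019) = 3.00×72 + 6.59×21 + 1.28×87 + 5.52×54 = 216 + 138.39 + 111.36 + 298.08 = 763.83
ΣP(Q1 2019)Q(Q1 2019) = 2.11×72 + 5.87×21 + 1.58×87 + 5.23×54 = 151.92 + 123.27 + 137.46 + 282.42 = 695.07
L = 763.83 / 695.07 × 100 = 109.8925
Paasche component (current-period weights):
ΣP(Q2 2019)Q(Q2 2019) = 3.00×56 + 6.59×21 + 1.28×91 + 5.52×70 = 168 + 138.39 + 116.48 + 386.4 = 809.27
ΣP(Q1 2019)Q(Q2 2019) = 2.11×56 + 5.87×21 + 1.58×91 + 5.23×70 = 118.16 + 123.27 + 143.78 + 366.1 = 751.31
P = 809.27 / 751.31 × 100 = 107.7145
Fisher = √(L × P) = √(109.8925 × 107.7145) = 108.7981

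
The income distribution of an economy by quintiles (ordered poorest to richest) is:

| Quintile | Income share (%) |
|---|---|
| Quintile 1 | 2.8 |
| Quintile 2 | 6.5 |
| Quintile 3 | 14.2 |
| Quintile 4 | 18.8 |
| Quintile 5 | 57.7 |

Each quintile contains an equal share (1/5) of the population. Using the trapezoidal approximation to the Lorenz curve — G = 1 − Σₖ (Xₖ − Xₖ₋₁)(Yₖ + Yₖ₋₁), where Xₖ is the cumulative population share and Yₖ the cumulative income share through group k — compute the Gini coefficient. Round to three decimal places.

Cumulative income shares Yₖ: 0.0280, 0.0930, 0.2350, 0.4230, 1.0000
Σ (Xₖ−Xₖ₋₁)(Yₖ+Yₖ₋₁) = (1/5)(0.0280+0.0000) + (1/5)(0.0930+0.0280) + (1/5)(0.2350+0.0930) + (1/5)(0.4230+0.2350) + (1/5)(1.0000+0.4230)
  = 0.0056 + 0.0242 + 0.0656 + 0.1316 + 0.2846 = 0.5116
G = 1 − 0.5116 = 0.4884

0.488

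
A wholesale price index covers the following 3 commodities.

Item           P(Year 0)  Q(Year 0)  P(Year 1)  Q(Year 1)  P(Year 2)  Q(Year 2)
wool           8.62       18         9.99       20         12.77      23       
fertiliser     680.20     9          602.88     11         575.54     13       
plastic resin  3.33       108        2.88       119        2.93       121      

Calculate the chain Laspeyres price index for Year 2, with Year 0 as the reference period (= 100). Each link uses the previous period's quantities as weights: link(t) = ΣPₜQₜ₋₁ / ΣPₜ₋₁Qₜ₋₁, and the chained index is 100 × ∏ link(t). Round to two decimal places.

86.18

Link Year 0→Year 1:
ΣP(Year 1)Q(Year 0) = 9.99×18 + 602.88×9 + 2.88×108 = 179.82 + 5425.92 + 311.04 = 5916.78
ΣP(Year 0)Q(Year 0) = 8.62×18 + 680.20×9 + 3.33×108 = 155.16 + 6121.8 + 359.64 = 6636.6
link = 5916.78/6636.6 = 0.891538
Link Year 1→Year 2:
ΣP(Year 2)Q(Year 1) = 12.77×20 + 575.54×11 + 2.93×119 = 255.4 + 6330.94 + 348.67 = 6935.01
ΣP(Year 1)Q(Year 1) = 9.99×20 + 602.88×11 + 2.88×119 = 199.8 + 6631.68 + 342.72 = 7174.2
link = 6935.01/7174.2 = 0.966660
Chained index = 100 × 0.891538 × 0.966660 = 86.1814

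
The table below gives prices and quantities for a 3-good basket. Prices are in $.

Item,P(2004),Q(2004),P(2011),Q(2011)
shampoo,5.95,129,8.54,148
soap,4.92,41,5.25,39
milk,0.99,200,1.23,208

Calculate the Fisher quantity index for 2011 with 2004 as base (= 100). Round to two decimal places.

109.93

Laspeyres component (base-period weights):
ΣP(2004)Q(2011) = 5.95×148 + 4.92×39 + 0.99×208 = 880.6 + 191.88 + 205.92 = 1278.4
ΣP(2004)Q(2004) = 5.95×129 + 4.92×41 + 0.99×200 = 767.55 + 201.72 + 198 = 1167.27
L = 1278.4 / 1167.27 × 100 = 109.5205
Paasche component (current-period weights):
ΣP(2011)Q(2011) = 8.54×148 + 5.25×39 + 1.23×208 = 1263.92 + 204.75 + 255.84 = 1724.51
ΣP(2011)Q(2004) = 8.54×129 + 5.25×41 + 1.23×200 = 1101.66 + 215.25 + 246 = 1562.91
P = 1724.51 / 1562.91 × 100 = 110.3397
Fisher = √(L × P) = √(109.5205 × 110.3397) = 109.9293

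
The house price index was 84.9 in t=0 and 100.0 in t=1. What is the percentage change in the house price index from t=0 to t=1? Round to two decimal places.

Change = (100.0 − 84.9) / 84.9 × 100
       = 15.1 / 84.9 × 100 = 17.7856%

17.79%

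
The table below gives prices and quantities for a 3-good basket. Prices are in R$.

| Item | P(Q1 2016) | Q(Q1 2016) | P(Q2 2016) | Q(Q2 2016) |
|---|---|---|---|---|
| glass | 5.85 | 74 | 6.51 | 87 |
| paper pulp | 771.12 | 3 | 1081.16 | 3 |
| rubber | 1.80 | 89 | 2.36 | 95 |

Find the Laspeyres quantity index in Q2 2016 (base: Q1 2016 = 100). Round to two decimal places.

Laspeyres quantity index uses base-period prices as weights.
ΣP(Q1 2016)·Q(Q2 2016) = 5.85×87 + 771.12×3 + 1.80×95 = 508.95 + 2313.36 + 171 = 2993.31
ΣP(Q1 2016)·Q(Q1 2016) = 5.85×74 + 771.12×3 + 1.80×89 = 432.9 + 2313.36 + 160.2 = 2906.46
Index = 2993.31 / 2906.46 × 100 = 102.9882

102.99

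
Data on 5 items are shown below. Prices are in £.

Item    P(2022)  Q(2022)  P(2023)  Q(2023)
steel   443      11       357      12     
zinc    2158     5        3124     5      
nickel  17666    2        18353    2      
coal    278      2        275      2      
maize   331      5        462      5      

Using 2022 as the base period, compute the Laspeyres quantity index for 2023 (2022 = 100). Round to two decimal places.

Laspeyres quantity index uses base-period prices as weights.
ΣP(2022)·Q(2023) = 443×12 + 2158×5 + 17666×2 + 278×2 + 331×5 = 5316 + 10790 + 35332 + 556 + 1655 = 53649
ΣP(2022)·Q(2022) = 443×11 + 2158×5 + 17666×2 + 278×2 + 331×5 = 4873 + 10790 + 35332 + 556 + 1655 = 53206
Index = 53649 / 53206 × 100 = 100.8326

100.83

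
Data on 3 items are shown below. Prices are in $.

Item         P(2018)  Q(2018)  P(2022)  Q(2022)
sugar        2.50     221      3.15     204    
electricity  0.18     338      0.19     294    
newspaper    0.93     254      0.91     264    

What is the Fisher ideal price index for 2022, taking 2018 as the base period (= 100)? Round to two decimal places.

Laspeyres component (base-period weights):
ΣP(2022)Q(2018) = 3.15×221 + 0.19×338 + 0.91×254 = 696.15 + 64.22 + 231.14 = 991.51
ΣP(2018)Q(2018) = 2.50×221 + 0.18×338 + 0.93×254 = 552.5 + 60.84 + 236.22 = 849.56
L = 991.51 / 849.56 × 100 = 116.7086
Paasche component (current-period weights):
ΣP(2022)Q(2022) = 3.15×204 + 0.19×294 + 0.91×264 = 642.6 + 55.86 + 240.24 = 938.7
ΣP(2018)Q(2022) = 2.50×204 + 0.18×294 + 0.93×264 = 510 + 52.92 + 245.52 = 808.44
P = 938.7 / 808.44 × 100 = 116.1125
Fisher = √(L × P) = √(116.7086 × 116.1125) = 116.4102

116.41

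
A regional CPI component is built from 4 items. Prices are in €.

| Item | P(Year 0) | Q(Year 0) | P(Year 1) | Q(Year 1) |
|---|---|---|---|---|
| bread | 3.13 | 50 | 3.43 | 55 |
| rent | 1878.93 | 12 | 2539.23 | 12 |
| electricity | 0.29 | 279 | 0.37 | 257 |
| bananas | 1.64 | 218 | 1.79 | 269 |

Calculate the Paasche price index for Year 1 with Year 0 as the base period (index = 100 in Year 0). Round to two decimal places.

134.44

Paasche price index uses current-period quantities as weights.
ΣP(Year 1)·Q(Year 1) = 3.43×55 + 2539.23×12 + 0.37×257 + 1.79×269 = 188.65 + 30470.76 + 95.09 + 481.51 = 31236.01
ΣP(Year 0)·Q(Year 1) = 3.13×55 + 1878.93×12 + 0.29×257 + 1.64×269 = 172.15 + 22547.16 + 74.53 + 441.16 = 23235
Index = 31236.01 / 23235 × 100 = 134.4352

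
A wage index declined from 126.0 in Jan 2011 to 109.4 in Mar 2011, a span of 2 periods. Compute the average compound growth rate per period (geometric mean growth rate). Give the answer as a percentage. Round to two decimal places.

-6.82%

Growth factor = (109.4/126.0)^(1/2) = (0.868254)^(1/2) = 0.931801
Growth rate = 0.931801 − 1 = -0.068199 = -6.8199%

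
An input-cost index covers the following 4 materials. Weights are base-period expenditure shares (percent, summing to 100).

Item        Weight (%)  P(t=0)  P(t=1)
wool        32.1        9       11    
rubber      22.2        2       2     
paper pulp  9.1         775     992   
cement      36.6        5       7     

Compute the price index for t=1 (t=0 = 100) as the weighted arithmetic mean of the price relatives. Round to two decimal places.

wool: 32.1 × (11/9) = 32.1 × 1.222222 = 39.2333
rubber: 22.2 × (2/2) = 22.2 × 1.000000 = 22.2000
paper pulp: 9.1 × (992/775) = 9.1 × 1.280000 = 11.6480
cement: 36.6 × (7/5) = 36.6 × 1.400000 = 51.2400
Index = Σ wᵢ·(p₁ᵢ/p₀ᵢ) = 39.2333 + 22.2000 + 11.6480 + 51.2400 = 124.3213

124.32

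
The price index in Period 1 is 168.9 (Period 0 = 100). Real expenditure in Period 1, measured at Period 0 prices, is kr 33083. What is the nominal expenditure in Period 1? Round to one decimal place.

55877.2

Nominal = Real × (Index/100) = 33083 × (168.9/100)
        = 33083 × 1.689 = 55877.1870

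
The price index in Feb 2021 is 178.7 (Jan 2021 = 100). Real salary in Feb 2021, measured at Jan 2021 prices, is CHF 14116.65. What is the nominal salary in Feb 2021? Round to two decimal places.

25226.45

Nominal = Real × (Index/100) = 14116.65 × (178.7/100)
        = 14116.65 × 1.787 = 25226.4535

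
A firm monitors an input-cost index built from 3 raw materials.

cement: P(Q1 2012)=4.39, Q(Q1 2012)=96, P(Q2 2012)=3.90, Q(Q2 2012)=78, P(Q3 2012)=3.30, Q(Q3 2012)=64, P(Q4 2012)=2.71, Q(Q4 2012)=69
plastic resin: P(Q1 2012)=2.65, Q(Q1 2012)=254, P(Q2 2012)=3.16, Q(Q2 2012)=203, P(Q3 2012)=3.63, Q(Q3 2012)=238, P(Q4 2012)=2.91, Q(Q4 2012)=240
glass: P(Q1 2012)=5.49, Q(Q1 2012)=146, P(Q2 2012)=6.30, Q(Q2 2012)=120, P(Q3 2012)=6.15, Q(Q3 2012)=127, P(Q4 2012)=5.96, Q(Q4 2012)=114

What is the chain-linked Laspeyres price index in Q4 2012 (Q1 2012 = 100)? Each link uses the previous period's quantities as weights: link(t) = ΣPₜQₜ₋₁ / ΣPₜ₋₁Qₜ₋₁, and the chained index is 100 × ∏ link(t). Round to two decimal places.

98.43

Link Q1 2012→Q2 2012:
ΣP(Q2 2012)Q(Q1 2012) = 3.90×96 + 3.16×254 + 6.30×146 = 374.4 + 802.64 + 919.8 = 2096.84
ΣP(Q1 2012)Q(Q1 2012) = 4.39×96 + 2.65×254 + 5.49×146 = 421.44 + 673.1 + 801.54 = 1896.08
link = 2096.84/1896.08 = 1.105882
Link Q2 2012→Q3 2012:
ΣP(Q3 2012)Q(Q2 2012) = 3.30×78 + 3.63×203 + 6.15×120 = 257.4 + 736.89 + 738 = 1732.29
ΣP(Q2 2012)Q(Q2 2012) = 3.90×78 + 3.16×203 + 6.30×120 = 304.2 + 641.48 + 756 = 1701.68
link = 1732.29/1701.68 = 1.017988
Link Q3 2012→Q4 2012:
ΣP(Q4 2012)Q(Q3 2012) = 2.71×64 + 2.91×238 + 5.96×127 = 173.44 + 692.58 + 756.92 = 1622.94
ΣP(Q3 2012)Q(Q3 2012) = 3.30×64 + 3.63×238 + 6.15×127 = 211.2 + 863.94 + 781.05 = 1856.19
link = 1622.94/1856.19 = 0.874339
Chained index = 100 × 1.105882 × 1.017988 × 0.874339 = 98.4309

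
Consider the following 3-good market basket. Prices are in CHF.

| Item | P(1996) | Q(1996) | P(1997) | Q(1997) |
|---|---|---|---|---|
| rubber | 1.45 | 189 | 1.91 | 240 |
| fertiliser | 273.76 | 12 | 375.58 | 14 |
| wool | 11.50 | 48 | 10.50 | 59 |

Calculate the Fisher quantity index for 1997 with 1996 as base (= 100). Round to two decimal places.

Laspeyres component (base-period weights):
ΣP(1996)Q(1997) = 1.45×240 + 273.76×14 + 11.50×59 = 348 + 3832.64 + 678.5 = 4859.14
ΣP(1996)Q(1996) = 1.45×189 + 273.76×12 + 11.50×48 = 274.05 + 3285.12 + 552 = 4111.17
L = 4859.14 / 4111.17 × 100 = 118.1936
Paasche component (current-period weights):
ΣP(1997)Q(1997) = 1.91×240 + 375.58×14 + 10.50×59 = 458.4 + 5258.12 + 619.5 = 6336.02
ΣP(1997)Q(1996) = 1.91×189 + 375.58×12 + 10.50×48 = 360.99 + 4506.96 + 504 = 5371.95
P = 6336.02 / 5371.95 × 100 = 117.9464
Fisher = √(L × P) = √(118.1936 × 117.9464) = 118.0699

118.07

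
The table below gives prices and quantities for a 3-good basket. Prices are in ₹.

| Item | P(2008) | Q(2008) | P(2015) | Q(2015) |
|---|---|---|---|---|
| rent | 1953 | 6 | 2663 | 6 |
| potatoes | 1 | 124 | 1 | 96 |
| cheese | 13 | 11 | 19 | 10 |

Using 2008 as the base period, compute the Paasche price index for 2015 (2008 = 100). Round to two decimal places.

Paasche price index uses current-period quantities as weights.
ΣP(2015)·Q(2015) = 2663×6 + 1×96 + 19×10 = 15978 + 96 + 190 = 16264
ΣP(2008)·Q(2015) = 1953×6 + 1×96 + 13×10 = 11718 + 96 + 130 = 11944
Index = 16264 / 11944 × 100 = 136.1688

136.17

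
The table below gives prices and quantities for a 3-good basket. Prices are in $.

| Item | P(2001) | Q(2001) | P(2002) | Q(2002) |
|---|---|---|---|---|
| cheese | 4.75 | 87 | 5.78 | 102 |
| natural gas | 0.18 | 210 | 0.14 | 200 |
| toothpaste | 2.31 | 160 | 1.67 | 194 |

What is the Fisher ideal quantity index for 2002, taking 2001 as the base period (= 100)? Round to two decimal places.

117.90

Laspeyres component (base-period weights):
ΣP(2001)Q(2002) = 4.75×102 + 0.18×200 + 2.31×194 = 484.5 + 36 + 448.14 = 968.64
ΣP(2001)Q(2001) = 4.75×87 + 0.18×210 + 2.31×160 = 413.25 + 37.8 + 369.6 = 820.65
L = 968.64 / 820.65 × 100 = 118.0333
Paasche component (current-period weights):
ΣP(2002)Q(2002) = 5.78×102 + 0.14×200 + 1.67×194 = 589.56 + 28 + 323.98 = 941.54
ΣP(2002)Q(2001) = 5.78×87 + 0.14×210 + 1.67×160 = 502.86 + 29.4 + 267.2 = 799.46
P = 941.54 / 799.46 × 100 = 117.7720
Fisher = √(L × P) = √(118.0333 × 117.7720) = 117.9026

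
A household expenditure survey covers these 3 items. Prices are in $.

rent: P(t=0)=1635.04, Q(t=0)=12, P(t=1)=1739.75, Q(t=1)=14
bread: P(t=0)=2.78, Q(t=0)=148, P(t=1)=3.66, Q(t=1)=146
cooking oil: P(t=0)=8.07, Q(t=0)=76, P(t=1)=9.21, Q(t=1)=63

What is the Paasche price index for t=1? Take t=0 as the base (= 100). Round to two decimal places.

107.00

Paasche price index uses current-period quantities as weights.
ΣP(t=1)·Q(t=1) = 1739.75×14 + 3.66×146 + 9.21×63 = 24356.5 + 534.36 + 580.23 = 25471.09
ΣP(t=0)·Q(t=1) = 1635.04×14 + 2.78×146 + 8.07×63 = 22890.56 + 405.88 + 508.41 = 23804.85
Index = 25471.09 / 23804.85 × 100 = 106.9996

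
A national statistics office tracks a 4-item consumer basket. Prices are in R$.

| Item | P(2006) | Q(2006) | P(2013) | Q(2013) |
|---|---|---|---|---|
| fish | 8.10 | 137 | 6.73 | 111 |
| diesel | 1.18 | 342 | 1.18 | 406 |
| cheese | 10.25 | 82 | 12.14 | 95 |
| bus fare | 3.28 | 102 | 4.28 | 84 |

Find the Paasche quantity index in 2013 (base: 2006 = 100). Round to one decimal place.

Paasche quantity index uses current-period prices as weights.
ΣP(2013)·Q(2013) = 6.73×111 + 1.18×406 + 12.14×95 + 4.28×84 = 747.03 + 479.08 + 1153.3 + 359.52 = 2738.93
ΣP(2013)·Q(2006) = 6.73×137 + 1.18×342 + 12.14×82 + 4.28×102 = 922.01 + 403.56 + 995.48 + 436.56 = 2757.61
Index = 2738.93 / 2757.61 × 100 = 99.3226

99.3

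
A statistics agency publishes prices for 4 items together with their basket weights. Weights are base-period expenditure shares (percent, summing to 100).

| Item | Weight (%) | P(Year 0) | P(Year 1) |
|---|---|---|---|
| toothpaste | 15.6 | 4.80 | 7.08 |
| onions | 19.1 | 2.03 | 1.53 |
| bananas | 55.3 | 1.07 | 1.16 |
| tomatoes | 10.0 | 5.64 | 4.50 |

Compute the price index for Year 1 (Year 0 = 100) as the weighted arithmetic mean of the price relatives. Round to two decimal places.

105.34

toothpaste: 15.6 × (7.08/4.80) = 15.6 × 1.475000 = 23.0100
onions: 19.1 × (1.53/2.03) = 19.1 × 0.753695 = 14.3956
bananas: 55.3 × (1.16/1.07) = 55.3 × 1.084112 = 59.9514
tomatoes: 10.0 × (4.50/5.64) = 10.0 × 0.797872 = 7.9787
Index = Σ wᵢ·(p₁ᵢ/p₀ᵢ) = 23.0100 + 14.3956 + 59.9514 + 7.9787 = 105.3357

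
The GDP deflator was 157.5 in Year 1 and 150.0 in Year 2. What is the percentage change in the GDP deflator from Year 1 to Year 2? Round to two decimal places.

Change = (150.0 − 157.5) / 157.5 × 100
       = -7.5 / 157.5 × 100 = -4.7619%

-4.76%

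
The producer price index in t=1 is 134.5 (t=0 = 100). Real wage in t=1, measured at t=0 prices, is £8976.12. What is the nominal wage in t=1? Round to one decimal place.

Nominal = Real × (Index/100) = 8976.12 × (134.5/100)
        = 8976.12 × 1.345 = 12072.8814

12072.9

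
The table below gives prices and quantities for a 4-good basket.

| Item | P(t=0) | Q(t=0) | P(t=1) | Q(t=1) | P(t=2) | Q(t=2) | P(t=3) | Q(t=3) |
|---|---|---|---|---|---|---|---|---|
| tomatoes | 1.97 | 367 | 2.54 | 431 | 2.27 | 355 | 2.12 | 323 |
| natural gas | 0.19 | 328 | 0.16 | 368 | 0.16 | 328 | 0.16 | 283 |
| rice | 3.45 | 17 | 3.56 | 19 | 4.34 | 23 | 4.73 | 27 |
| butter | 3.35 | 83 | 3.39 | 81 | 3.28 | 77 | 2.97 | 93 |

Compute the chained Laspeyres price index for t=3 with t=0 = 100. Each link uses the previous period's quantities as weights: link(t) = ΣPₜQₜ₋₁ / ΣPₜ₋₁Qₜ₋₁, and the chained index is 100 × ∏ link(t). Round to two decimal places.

103.34

Link t=0→t=1:
ΣP(t=1)Q(t=0) = 2.54×367 + 0.16×328 + 3.56×17 + 3.39×83 = 932.18 + 52.48 + 60.52 + 281.37 = 1326.55
ΣP(t=0)Q(t=0) = 1.97×367 + 0.19×328 + 3.45×17 + 3.35×83 = 722.99 + 62.32 + 58.65 + 278.05 = 1122.01
link = 1326.55/1122.01 = 1.182298
Link t=1→t=2:
ΣP(t=2)Q(t=1) = 2.27×431 + 0.16×368 + 4.34×19 + 3.28×81 = 978.37 + 58.88 + 82.46 + 265.68 = 1385.39
ΣP(t=1)Q(t=1) = 2.54×431 + 0.16×368 + 3.56×19 + 3.39×81 = 1094.74 + 58.88 + 67.64 + 274.59 = 1495.85
link = 1385.39/1495.85 = 0.926156
Link t=2→t=3:
ΣP(t=3)Q(t=2) = 2.12×355 + 0.16×328 + 4.73×23 + 2.97×77 = 752.6 + 52.48 + 108.79 + 228.69 = 1142.56
ΣP(t=2)Q(t=2) = 2.27×355 + 0.16×328 + 4.34×23 + 3.28×77 = 805.85 + 52.48 + 99.82 + 252.56 = 1210.71
link = 1142.56/1210.71 = 0.943711
Chained index = 100 × 1.182298 × 0.926156 × 0.943711 = 103.3356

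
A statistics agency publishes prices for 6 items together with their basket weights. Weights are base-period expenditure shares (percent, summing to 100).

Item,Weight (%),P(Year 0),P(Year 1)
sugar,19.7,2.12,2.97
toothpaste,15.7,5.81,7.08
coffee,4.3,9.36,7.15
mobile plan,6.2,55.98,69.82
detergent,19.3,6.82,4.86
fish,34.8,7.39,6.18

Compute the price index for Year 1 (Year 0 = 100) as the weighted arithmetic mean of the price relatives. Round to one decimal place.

sugar: 19.7 × (2.97/2.12) = 19.7 × 1.400943 = 27.5986
toothpaste: 15.7 × (7.08/5.81) = 15.7 × 1.218589 = 19.1318
coffee: 4.3 × (7.15/9.36) = 4.3 × 0.763889 = 3.2847
mobile plan: 6.2 × (69.82/55.98) = 6.2 × 1.247231 = 7.7328
detergent: 19.3 × (4.86/6.82) = 19.3 × 0.712610 = 13.7534
fish: 34.8 × (6.18/7.39) = 34.8 × 0.836265 = 29.1020
Index = Σ wᵢ·(p₁ᵢ/p₀ᵢ) = 27.5986 + 19.1318 + 3.2847 + 7.7328 + 13.7534 + 29.1020 = 100.6034

100.6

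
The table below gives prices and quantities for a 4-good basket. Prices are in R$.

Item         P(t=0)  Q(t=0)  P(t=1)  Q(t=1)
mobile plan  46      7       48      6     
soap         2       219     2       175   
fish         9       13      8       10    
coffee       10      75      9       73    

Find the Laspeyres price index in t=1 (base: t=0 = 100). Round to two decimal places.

Laspeyres price index uses base-period quantities as weights.
ΣP(t=1)·Q(t=0) = 48×7 + 2×219 + 8×13 + 9×75 = 336 + 438 + 104 + 675 = 1553
ΣP(t=0)·Q(t=0) = 46×7 + 2×219 + 9×13 + 10×75 = 322 + 438 + 117 + 750 = 1627
Index = 1553 / 1627 × 100 = 95.4518

95.45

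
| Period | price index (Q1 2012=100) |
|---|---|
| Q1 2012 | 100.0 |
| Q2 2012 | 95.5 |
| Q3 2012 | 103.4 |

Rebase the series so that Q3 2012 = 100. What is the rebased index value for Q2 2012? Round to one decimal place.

92.4

Rebased(Q2 2012) = 95.5 / 103.4 × 100 = 92.3598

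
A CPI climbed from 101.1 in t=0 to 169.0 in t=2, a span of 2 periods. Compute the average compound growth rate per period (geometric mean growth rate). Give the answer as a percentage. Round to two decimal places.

Growth factor = (169.0/101.1)^(1/2) = (1.671612)^(1/2) = 1.292908
Growth rate = 1.292908 − 1 = 0.292908 = 29.2908%

29.29%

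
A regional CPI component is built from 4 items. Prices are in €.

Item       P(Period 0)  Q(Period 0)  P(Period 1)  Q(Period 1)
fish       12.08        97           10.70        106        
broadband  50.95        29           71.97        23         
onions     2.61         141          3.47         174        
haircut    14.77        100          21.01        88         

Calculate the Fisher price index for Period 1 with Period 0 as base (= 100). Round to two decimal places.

125.89

Laspeyres component (base-period weights):
ΣP(Period 1)Q(Period 0) = 10.70×97 + 71.97×29 + 3.47×141 + 21.01×100 = 1037.9 + 2087.13 + 489.27 + 2101 = 5715.3
ΣP(Period 0)Q(Period 0) = 12.08×97 + 50.95×29 + 2.61×141 + 14.77×100 = 1171.76 + 1477.55 + 368.01 + 1477 = 4494.32
L = 5715.3 / 4494.32 × 100 = 127.1672
Paasche component (current-period weights):
ΣP(Period 1)Q(Period 1) = 10.70×106 + 71.97×23 + 3.47×174 + 21.01×88 = 1134.2 + 1655.31 + 603.78 + 1848.88 = 5242.17
ΣP(Period 0)Q(Period 1) = 12.08×106 + 50.95×23 + 2.61×174 + 14.77×88 = 1280.48 + 1171.85 + 454.14 + 1299.76 = 4206.23
P = 5242.17 / 4206.23 × 100 = 124.6287
Fisher = √(L × P) = √(127.1672 × 124.6287) = 125.8915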